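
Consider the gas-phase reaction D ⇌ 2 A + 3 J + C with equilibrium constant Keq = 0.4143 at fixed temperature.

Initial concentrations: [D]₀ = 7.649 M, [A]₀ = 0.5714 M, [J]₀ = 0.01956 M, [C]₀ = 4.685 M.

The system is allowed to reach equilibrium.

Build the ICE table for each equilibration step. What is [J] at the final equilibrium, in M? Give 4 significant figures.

[J]_eq = 0.8028 M

Q₀ = 1.4966e-06 vs Keq = 0.4143 ⇒ Q<K, forward
Step 1:
                    D           A           J           C
  I             7.649      0.5714     0.01956       4.685
  C           -0.2611      0.5222      0.7833      0.2611
  E             7.388       1.094      0.8028       4.946
  solve Keq expr → x = 0.2611; check Q = 0.4143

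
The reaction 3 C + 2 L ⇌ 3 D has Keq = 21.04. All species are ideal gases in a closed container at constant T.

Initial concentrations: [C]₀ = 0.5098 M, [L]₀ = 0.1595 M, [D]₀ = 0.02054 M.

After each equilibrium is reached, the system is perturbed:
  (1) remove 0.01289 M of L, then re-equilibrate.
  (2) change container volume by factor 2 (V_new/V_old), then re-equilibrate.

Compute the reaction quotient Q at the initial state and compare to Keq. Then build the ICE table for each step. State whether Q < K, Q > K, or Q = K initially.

Q₀ = 0.002571 vs Keq = 21.04 ⇒ Q<K, forward
Step 1:
                   C          L          D
  I           0.5098     0.1595    0.02054
  C          -0.1425   -0.09501     0.1425
  E           0.3673    0.06449     0.1631
  solve Keq expr → x = 0.04751; check Q = 21.04
Then remove 0.01289 M of L.
Step 2:
                   C          L          D
  I           0.3673     0.0516     0.1631
  C         0.008665   0.005776  -0.008665
  E           0.3759    0.05738     0.1544
  solve Keq expr → x = -0.002888; check Q = 21.04
Then change container volume by factor 2 (V_new/V_old).
Step 3:
                   C          L          D
  I            0.188    0.02869     0.0772
  C          0.01407   0.009382   -0.01407
  E            0.202    0.03807    0.06312
  solve Keq expr → x = -0.004691; check Q = 21.04

Q₀ = 0.002571; Q < K (proceeds forward)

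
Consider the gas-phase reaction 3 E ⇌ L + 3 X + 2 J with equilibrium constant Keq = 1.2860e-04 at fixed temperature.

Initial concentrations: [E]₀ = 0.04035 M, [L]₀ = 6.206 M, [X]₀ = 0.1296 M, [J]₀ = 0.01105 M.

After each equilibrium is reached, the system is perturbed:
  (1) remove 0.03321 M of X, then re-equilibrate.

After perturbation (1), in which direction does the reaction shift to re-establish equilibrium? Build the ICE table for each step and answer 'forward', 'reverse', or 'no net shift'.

Direction: forward

Q₀ = 0.02511 vs Keq = 1.2860e-04 ⇒ Q>K, reverse
Step 1:
                    E           L           X           J
  I           0.04035       6.206      0.1296     0.01105
  C           0.01434   -0.004781    -0.01434   -0.009561
  E           0.05469       6.201      0.1153    0.001489
  solve Keq expr → x = -0.004781; check Q = 1.2860e-04
Then remove 0.03321 M of X.
Step 2:
                    E           L           X           J
  I           0.05469       6.201     0.08205    0.001489
  C         -0.001274  4.2453e-04    0.001274  8.4905e-04
  E           0.05342       6.202     0.08332    0.002338
  solve Keq expr → x = 4.2453e-04; check Q = 1.2860e-04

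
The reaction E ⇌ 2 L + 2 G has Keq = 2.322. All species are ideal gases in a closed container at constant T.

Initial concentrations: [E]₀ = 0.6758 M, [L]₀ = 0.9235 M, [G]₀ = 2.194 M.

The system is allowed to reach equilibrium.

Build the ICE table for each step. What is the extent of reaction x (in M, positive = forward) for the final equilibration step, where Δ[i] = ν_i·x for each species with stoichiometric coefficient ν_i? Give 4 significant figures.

Q₀ = 6.075 vs Keq = 2.322 ⇒ Q>K, reverse
Step 1:
                  E         L         G
  I          0.6758    0.9235     2.194
  C          0.1161   -0.2323   -0.2323
  E          0.7919    0.6912     1.962
  solve Keq expr → x = -0.1161; check Q = 2.322

x = -0.1161 M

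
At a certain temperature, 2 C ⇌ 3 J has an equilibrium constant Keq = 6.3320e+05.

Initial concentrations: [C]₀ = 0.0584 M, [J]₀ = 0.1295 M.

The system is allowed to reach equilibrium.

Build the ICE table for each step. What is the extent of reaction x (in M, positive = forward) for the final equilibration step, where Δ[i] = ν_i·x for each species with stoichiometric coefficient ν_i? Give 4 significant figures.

x = 0.02914 M

Q₀ = 0.6368 vs Keq = 6.3320e+05 ⇒ Q<K, forward
Step 1:
                   C          J
  I           0.0584     0.1295
  C         -0.05827    0.08741
  E       1.2695e-04     0.2169
  solve Keq expr → x = 0.02914; check Q = 6.3320e+05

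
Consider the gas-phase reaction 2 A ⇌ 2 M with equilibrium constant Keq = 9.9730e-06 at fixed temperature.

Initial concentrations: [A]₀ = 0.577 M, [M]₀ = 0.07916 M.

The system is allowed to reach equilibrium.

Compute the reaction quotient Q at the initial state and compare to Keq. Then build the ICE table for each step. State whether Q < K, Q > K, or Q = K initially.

Q₀ = 0.01882 vs Keq = 9.9730e-06 ⇒ Q>K, reverse
Step 1:
                  A         M
  I           0.577   0.07916
  C         0.07709  -0.07709
  E          0.6541  0.002066
  solve Keq expr → x = -0.03855; check Q = 9.9730e-06

Q₀ = 0.01882; Q > K (proceeds reverse)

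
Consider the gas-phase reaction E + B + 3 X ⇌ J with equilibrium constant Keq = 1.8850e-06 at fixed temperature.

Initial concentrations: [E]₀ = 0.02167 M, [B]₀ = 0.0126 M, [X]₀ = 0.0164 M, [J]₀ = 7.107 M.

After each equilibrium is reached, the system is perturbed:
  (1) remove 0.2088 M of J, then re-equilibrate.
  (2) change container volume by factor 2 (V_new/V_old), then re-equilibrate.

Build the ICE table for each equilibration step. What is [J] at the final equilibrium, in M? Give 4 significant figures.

[J]_eq = 0.02416 M

Q₀ = 5.9010e+09 vs Keq = 1.8850e-06 ⇒ Q>K, reverse
Step 1:
                  E         B         X         J
  Initial   0.02167    0.0126    0.0164     7.107
  Change      6.508     6.508     19.52    -6.508
  Equil        6.53     6.521     19.54    0.5989
  solve Keq expr → x = -6.508; check Q = 1.8850e-06
Then remove 0.2088 M of J.
Step 2:
                  E         B         X         J
  Initial      6.53     6.521     19.54    0.3901
  Change    -0.1451   -0.1451   -0.4352    0.1451
  Equil       6.385     6.376     19.11    0.5351
  solve Keq expr → x = 0.1451; check Q = 1.8850e-06
Then change container volume by factor 2 (V_new/V_old).
Step 3:
                  E         B         X         J
  Initial     3.192     3.188     9.553    0.2676
  Change     0.2434    0.2434    0.7302   -0.2434
  Equil       3.436     3.431     10.28   0.02416
  solve Keq expr → x = -0.2434; check Q = 1.8850e-06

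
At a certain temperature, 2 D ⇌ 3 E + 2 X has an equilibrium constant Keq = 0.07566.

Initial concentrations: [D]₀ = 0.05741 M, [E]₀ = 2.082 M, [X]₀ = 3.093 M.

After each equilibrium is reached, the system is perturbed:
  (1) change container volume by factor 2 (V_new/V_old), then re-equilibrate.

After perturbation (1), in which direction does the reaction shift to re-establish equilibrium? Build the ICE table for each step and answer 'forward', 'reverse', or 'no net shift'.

Q₀ = 2.6196e+04 vs Keq = 0.07566 ⇒ Q>K, reverse
Step 1:
                    D           E           X
  init        0.05741       2.082       3.093
  Δ             1.178      -1.766      -1.178
  eq            1.235      0.3157       1.915
  solve Keq expr → x = -0.5888; check Q = 0.07566
Then change container volume by factor 2 (V_new/V_old).
Step 2:
                    D           E           X
  init         0.6175      0.1578      0.9577
  Δ          -0.07749      0.1162     0.07749
  eq             0.54      0.2741       1.035
  solve Keq expr → x = 0.03875; check Q = 0.07566

Direction: forward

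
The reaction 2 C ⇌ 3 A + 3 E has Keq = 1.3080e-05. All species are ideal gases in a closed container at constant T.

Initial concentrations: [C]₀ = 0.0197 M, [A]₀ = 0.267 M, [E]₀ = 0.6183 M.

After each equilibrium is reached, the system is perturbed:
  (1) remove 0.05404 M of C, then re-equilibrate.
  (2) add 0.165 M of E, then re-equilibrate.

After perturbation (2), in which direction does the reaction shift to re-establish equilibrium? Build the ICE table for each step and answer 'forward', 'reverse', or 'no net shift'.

Q₀ = 11.59 vs Keq = 1.3080e-05 ⇒ Q>K, reverse
Step 1:
                    C           A           E
  Initial      0.0197       0.267      0.6183
  Change       0.1643     -0.2465     -0.2465
  Equil         0.184      0.0205      0.3718
  solve Keq expr → x = -0.08217; check Q = 1.3080e-05
Then remove 0.05404 M of C.
Step 2:
                    C           A           E
  Initial        0.13      0.0205      0.3718
  Change      0.00257   -0.003855   -0.003855
  Equil        0.1326     0.01665      0.3679
  solve Keq expr → x = -0.001285; check Q = 1.3080e-05
Then add 0.165 M of E.
Step 3:
                    C           A           E
  Initial      0.1326     0.01665      0.5329
  Change      0.00324    -0.00486    -0.00486
  Equil        0.1358     0.01179      0.5281
  solve Keq expr → x = -0.00162; check Q = 1.3080e-05

Direction: reverse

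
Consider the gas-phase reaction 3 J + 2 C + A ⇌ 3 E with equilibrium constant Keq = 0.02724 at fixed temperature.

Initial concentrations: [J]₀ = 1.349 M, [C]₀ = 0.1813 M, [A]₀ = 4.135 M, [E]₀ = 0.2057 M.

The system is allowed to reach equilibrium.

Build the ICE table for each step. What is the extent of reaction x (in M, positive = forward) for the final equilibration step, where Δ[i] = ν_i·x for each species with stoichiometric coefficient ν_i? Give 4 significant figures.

Q₀ = 0.02609 vs Keq = 0.02724 ⇒ Q<K, forward
Step 1:
                    J           C           A           E
  Initial       1.349      0.1813       4.135      0.2057
  Change    -0.001789   -0.001193 -5.9647e-04    0.001789
  Equil         1.347      0.1801       4.134      0.2075
  solve Keq expr → x = 5.9647e-04; check Q = 0.02724

x = 5.9647e-04 M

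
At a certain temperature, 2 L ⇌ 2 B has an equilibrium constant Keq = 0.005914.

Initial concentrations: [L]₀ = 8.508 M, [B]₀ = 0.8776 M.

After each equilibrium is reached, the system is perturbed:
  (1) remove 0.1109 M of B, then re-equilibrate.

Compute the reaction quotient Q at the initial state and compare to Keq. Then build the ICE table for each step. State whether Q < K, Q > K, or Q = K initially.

Q₀ = 0.01064 vs Keq = 0.005914 ⇒ Q>K, reverse
Step 1:
                    L           B
  Initial       8.508      0.8776
  Change       0.2074     -0.2074
  Equil         8.715      0.6702
  solve Keq expr → x = -0.1037; check Q = 0.005914
Then remove 0.1109 M of B.
Step 2:
                    L           B
  Initial       8.715      0.5593
  Change       -0.103       0.103
  Equil         8.612      0.6623
  solve Keq expr → x = 0.05149; check Q = 0.005914

Q₀ = 0.01064; Q > K (proceeds reverse)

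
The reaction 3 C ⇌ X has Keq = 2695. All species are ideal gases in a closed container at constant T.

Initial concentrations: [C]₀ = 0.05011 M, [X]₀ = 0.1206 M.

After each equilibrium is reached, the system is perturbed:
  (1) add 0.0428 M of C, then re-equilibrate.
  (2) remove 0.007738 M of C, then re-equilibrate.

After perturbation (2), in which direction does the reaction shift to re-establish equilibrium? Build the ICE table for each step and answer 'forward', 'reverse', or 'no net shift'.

Q₀ = 958.5 vs Keq = 2695 ⇒ Q<K, forward
Step 1:
                  C         X
  Initial   0.05011    0.1206
  Change   -0.01415  0.004717
  Equil     0.03596    0.1253
  solve Keq expr → x = 0.004717; check Q = 2695
Then add 0.0428 M of C.
Step 2:
                  C         X
  Initial   0.07876    0.1253
  Change   -0.04152   0.01384
  Equil     0.03724    0.1392
  solve Keq expr → x = 0.01384; check Q = 2695
Then remove 0.007738 M of C.
Step 3:
                  C         X
  Initial    0.0295    0.1392
  Change   0.007513 -0.002504
  Equil     0.03701    0.1367
  solve Keq expr → x = -0.002504; check Q = 2695

Direction: reverse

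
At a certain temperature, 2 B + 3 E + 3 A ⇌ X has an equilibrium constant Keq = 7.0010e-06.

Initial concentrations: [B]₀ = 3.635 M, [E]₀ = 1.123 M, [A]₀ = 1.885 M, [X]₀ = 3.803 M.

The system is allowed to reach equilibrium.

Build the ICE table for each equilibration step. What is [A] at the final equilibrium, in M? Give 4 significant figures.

[A]_eq = 5.147 M

Q₀ = 0.03034 vs Keq = 7.0010e-06 ⇒ Q>K, reverse
Step 1:
                   B          E          A          X
  init         3.635      1.123      1.885      3.803
  Δ            2.175      3.262      3.262     -1.087
  eq            5.81      4.385      5.147      2.716
  solve Keq expr → x = -1.087; check Q = 7.0010e-06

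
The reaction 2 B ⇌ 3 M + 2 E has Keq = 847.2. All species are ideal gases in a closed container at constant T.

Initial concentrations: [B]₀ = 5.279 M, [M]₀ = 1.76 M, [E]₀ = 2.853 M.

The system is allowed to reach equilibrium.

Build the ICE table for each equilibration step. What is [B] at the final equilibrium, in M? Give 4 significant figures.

Q₀ = 1.592 vs Keq = 847.2 ⇒ Q<K, forward
Step 1:
                  B         M         E
  init        5.279      1.76     2.853
  Δ          -2.663     3.994     2.663
  eq          2.616     5.754     5.516
  solve Keq expr → x = 1.331; check Q = 847.2

[B]_eq = 2.616 M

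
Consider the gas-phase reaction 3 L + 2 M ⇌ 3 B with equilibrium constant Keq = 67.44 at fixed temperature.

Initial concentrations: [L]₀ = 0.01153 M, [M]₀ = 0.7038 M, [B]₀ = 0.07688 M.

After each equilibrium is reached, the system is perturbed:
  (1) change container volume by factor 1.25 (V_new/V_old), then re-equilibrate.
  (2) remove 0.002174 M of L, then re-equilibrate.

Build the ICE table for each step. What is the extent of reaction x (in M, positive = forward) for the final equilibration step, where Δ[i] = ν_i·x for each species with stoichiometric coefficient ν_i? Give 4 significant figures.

Q₀ = 598.5 vs Keq = 67.44 ⇒ Q>K, reverse
Step 1:
                   L          M          B
  Initial    0.01153     0.7038    0.07688
  Change    0.009324   0.006216  -0.009324
  Equil      0.02085       0.71    0.06756
  solve Keq expr → x = -0.003108; check Q = 67.44
Then change container volume by factor 1.25 (V_new/V_old).
Step 2:
                   L          M          B
  Initial    0.01668      0.568    0.05405
  Change    0.001949     0.0013  -0.001949
  Equil      0.01863     0.5693     0.0521
  solve Keq expr → x = -6.4975e-04; check Q = 67.44
Then remove 0.002174 M of L.
Step 3:
                   L          M          B
  Initial    0.01646     0.5693     0.0521
  Change    0.001585   0.001057  -0.001585
  Equil      0.01804     0.5704    0.05051
  solve Keq expr → x = -5.2829e-04; check Q = 67.44

x = -5.2829e-04 M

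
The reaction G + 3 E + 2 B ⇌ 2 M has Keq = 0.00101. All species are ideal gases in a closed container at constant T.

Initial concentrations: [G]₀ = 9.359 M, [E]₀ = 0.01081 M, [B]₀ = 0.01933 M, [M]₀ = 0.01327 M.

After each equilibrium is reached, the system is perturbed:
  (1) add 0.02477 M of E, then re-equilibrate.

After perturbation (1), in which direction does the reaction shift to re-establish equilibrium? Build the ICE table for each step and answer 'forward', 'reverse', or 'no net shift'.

Direction: forward

Q₀ = 3.9863e+04 vs Keq = 0.00101 ⇒ Q>K, reverse
Step 1:
                  G         E         B         M
  I           9.359   0.01081   0.01933   0.01327
  C        0.006626   0.01988   0.01325  -0.01325
  E           9.366   0.03069   0.03258 1.7037e-05
  solve Keq expr → x = -0.006626; check Q = 0.00101
Then add 0.02477 M of E.
Step 2:
                  G         E         B         M
  I           9.366   0.05546   0.03258 1.7037e-05
  C       -1.2140e-05 -3.6420e-05 -2.4280e-05 2.4280e-05
  E           9.366   0.05542   0.03256 4.1317e-05
  solve Keq expr → x = 1.2140e-05; check Q = 0.00101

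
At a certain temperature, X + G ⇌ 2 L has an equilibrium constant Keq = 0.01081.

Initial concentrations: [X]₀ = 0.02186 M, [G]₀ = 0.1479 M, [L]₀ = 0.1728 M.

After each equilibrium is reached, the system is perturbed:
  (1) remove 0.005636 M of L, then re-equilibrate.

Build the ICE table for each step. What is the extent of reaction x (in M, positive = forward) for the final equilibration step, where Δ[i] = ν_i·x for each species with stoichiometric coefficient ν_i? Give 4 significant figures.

Q₀ = 9.236 vs Keq = 0.01081 ⇒ Q>K, reverse
Step 1:
                   X          G          L
  init       0.02186     0.1479     0.1728
  Δ          0.07856    0.07856    -0.1571
  eq          0.1004     0.2265    0.01568
  solve Keq expr → x = -0.07856; check Q = 0.01081
Then remove 0.005636 M of L.
Step 2:
                   X          G          L
  init        0.1004     0.2265    0.01004
  Δ        -0.002667  -0.002667   0.005335
  eq         0.09775     0.2238    0.01538
  solve Keq expr → x = 0.002667; check Q = 0.01081

x = 0.002667 M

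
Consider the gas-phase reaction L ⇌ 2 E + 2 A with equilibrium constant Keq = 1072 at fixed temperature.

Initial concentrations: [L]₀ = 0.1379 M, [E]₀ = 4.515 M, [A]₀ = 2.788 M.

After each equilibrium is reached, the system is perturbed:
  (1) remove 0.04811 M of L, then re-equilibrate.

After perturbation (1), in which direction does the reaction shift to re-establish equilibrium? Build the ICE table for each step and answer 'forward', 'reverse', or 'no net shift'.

Q₀ = 1149 vs Keq = 1072 ⇒ Q>K, reverse
Step 1:
                    L           E           A
  Initial      0.1379       4.515       2.788
  Change     0.007391    -0.01478    -0.01478
  Equil        0.1453         4.5       2.773
  solve Keq expr → x = -0.007391; check Q = 1072
Then remove 0.04811 M of L.
Step 2:
                    L           E           A
  Initial     0.09718         4.5       2.773
  Change      0.03622    -0.07244    -0.07244
  Equil        0.1334       4.428       2.701
  solve Keq expr → x = -0.03622; check Q = 1072

Direction: reverse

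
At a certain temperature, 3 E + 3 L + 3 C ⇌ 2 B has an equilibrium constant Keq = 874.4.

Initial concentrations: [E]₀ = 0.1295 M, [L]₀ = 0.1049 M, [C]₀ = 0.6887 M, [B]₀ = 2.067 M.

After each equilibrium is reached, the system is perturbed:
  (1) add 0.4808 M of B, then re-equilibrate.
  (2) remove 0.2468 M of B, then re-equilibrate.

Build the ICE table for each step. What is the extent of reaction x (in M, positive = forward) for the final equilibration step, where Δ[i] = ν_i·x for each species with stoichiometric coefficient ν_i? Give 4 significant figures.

Q₀ = 5.2174e+06 vs Keq = 874.4 ⇒ Q>K, reverse
Step 1:
                  E         L         C         B
  init       0.1295    0.1049    0.6887     2.067
  Δ          0.2868    0.2868    0.2868   -0.1912
  eq         0.4163    0.3917    0.9755     1.876
  solve Keq expr → x = -0.0956; check Q = 874.4
Then add 0.4808 M of B.
Step 2:
                  E         L         C         B
  init       0.4163    0.3917    0.9755     2.357
  Δ         0.02532   0.02532   0.02532  -0.01688
  eq         0.4416     0.417     1.001      2.34
  solve Keq expr → x = -0.008441; check Q = 874.4
Then remove 0.2468 M of B.
Step 3:
                  E         L         C         B
  init       0.4416     0.417     1.001     2.093
  Δ        -0.01249  -0.01249  -0.01249  0.008328
  eq         0.4291    0.4045    0.9883     2.101
  solve Keq expr → x = 0.004164; check Q = 874.4

x = 0.004164 M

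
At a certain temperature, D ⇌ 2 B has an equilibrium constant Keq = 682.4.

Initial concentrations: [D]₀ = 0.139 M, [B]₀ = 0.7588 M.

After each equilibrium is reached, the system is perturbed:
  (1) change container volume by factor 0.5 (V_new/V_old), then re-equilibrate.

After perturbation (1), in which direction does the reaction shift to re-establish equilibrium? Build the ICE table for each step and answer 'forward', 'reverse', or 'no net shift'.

Direction: reverse

Q₀ = 4.142 vs Keq = 682.4 ⇒ Q<K, forward
Step 1:
                    D           B
  I             0.139      0.7588
  C           -0.1374      0.2749
  E          0.001566       1.034
  solve Keq expr → x = 0.1374; check Q = 682.4
Then change container volume by factor 0.5 (V_new/V_old).
Step 2:
                    D           B
  I          0.003132       2.067
  C          0.003094   -0.006188
  E          0.006226       2.061
  solve Keq expr → x = -0.003094; check Q = 682.4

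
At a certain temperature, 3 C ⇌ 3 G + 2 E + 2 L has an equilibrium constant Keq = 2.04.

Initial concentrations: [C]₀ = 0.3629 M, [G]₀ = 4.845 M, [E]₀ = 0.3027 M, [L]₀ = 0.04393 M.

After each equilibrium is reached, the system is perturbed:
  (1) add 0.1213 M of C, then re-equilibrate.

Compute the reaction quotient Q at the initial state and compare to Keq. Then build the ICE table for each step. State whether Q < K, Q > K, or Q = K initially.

Q₀ = 0.4208 vs Keq = 2.04 ⇒ Q<K, forward
Step 1:
                  C         G         E         L
  Initial    0.3629     4.845    0.3027   0.04393
  Change   -0.04263   0.04263   0.02842   0.02842
  Equil      0.3203     4.888    0.3311   0.07235
  solve Keq expr → x = 0.01421; check Q = 2.04
Then add 0.1213 M of C.
Step 2:
                  C         G         E         L
  Initial    0.4416     4.888    0.3311   0.07235
  Change   -0.03497   0.03497   0.02331   0.02331
  Equil      0.4066     4.923    0.3544   0.09566
  solve Keq expr → x = 0.01166; check Q = 2.04

Q₀ = 0.4208; Q < K (proceeds forward)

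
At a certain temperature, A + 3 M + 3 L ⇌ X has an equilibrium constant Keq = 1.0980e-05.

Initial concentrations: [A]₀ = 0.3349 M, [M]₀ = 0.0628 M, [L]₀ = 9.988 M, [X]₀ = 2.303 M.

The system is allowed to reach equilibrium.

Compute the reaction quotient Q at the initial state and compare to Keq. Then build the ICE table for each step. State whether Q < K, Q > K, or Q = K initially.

Q₀ = 27.87 vs Keq = 1.0980e-05 ⇒ Q>K, reverse
Step 1:
                    A           M           L           X
  Initial      0.3349      0.0628       9.988       2.303
  Change        1.068       3.205       3.205      -1.068
  Equil         1.403       3.268       13.19       1.235
  solve Keq expr → x = -1.068; check Q = 1.0980e-05

Q₀ = 27.87; Q > K (proceeds reverse)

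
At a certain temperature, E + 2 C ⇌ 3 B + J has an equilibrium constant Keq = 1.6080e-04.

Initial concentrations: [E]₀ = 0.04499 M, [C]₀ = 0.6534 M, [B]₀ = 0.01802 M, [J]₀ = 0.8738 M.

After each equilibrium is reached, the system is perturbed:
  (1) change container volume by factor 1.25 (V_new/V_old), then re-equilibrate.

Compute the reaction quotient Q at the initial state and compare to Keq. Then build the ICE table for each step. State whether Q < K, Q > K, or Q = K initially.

Q₀ = 2.6620e-04; Q > K (proceeds reverse)

Q₀ = 2.6620e-04 vs Keq = 1.6080e-04 ⇒ Q>K, reverse
Step 1:
                    E           C           B           J
  I           0.04499      0.6534     0.01802      0.8738
  C        8.8500e-04     0.00177   -0.002655 -8.8500e-04
  E           0.04587      0.6552     0.01537      0.8729
  solve Keq expr → x = -8.8500e-04; check Q = 1.6080e-04
Then change container volume by factor 1.25 (V_new/V_old).
Step 2:
                    E           C           B           J
  I            0.0367      0.5241     0.01229      0.6983
  C       -3.0032e-04 -6.0064e-04  9.0096e-04  3.0032e-04
  E            0.0364      0.5235     0.01319      0.6986
  solve Keq expr → x = 3.0032e-04; check Q = 1.6080e-04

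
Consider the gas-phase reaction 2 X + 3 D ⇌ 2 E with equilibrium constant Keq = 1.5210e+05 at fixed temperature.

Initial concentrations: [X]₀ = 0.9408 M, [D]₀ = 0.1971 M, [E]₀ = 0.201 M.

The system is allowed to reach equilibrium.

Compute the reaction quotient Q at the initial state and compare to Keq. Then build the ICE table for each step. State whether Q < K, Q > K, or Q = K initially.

Q₀ = 5.961 vs Keq = 1.5210e+05 ⇒ Q<K, forward
Step 1:
                    X           D           E
  I            0.9408      0.1971       0.201
  C           -0.1246     -0.1869      0.1246
  E            0.8162     0.01015      0.3256
  solve Keq expr → x = 0.06232; check Q = 1.5210e+05

Q₀ = 5.961; Q < K (proceeds forward)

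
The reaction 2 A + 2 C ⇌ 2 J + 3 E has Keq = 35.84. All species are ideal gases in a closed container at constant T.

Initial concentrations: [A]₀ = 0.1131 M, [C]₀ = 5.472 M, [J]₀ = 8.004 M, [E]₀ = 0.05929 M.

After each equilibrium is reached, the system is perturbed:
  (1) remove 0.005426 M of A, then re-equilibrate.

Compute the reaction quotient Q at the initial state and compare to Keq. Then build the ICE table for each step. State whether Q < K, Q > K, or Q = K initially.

Q₀ = 0.03486 vs Keq = 35.84 ⇒ Q<K, forward
Step 1:
                  A         C         J         E
  Initial    0.1131     5.472     8.004   0.05929
  Change   -0.09126  -0.09126   0.09126    0.1369
  Equil     0.02184     5.381     8.095    0.1962
  solve Keq expr → x = 0.04563; check Q = 35.84
Then remove 0.005426 M of A.
Step 2:
                  A         C         J         E
  Initial   0.01641     5.381     8.095    0.1962
  Change   0.004324  0.004324 -0.004324 -0.006486
  Equil     0.02074     5.385     8.091    0.1897
  solve Keq expr → x = -0.002162; check Q = 35.84

Q₀ = 0.03486; Q < K (proceeds forward)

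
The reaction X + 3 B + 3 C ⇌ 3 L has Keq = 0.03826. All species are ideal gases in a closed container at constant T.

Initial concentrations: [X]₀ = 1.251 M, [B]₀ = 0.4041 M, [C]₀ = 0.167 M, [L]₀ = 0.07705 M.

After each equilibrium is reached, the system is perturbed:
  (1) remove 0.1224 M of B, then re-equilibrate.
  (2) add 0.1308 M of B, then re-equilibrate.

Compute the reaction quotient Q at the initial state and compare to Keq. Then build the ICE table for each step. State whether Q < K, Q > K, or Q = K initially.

Q₀ = 1.19; Q > K (proceeds reverse)

Q₀ = 1.19 vs Keq = 0.03826 ⇒ Q>K, reverse
Step 1:
                   X          B          C          L
  Initial      1.251     0.4041      0.167    0.07705
  Change     0.01429    0.04286    0.04286   -0.04286
  Equil        1.265      0.447     0.2099    0.03419
  solve Keq expr → x = -0.01429; check Q = 0.03826
Then remove 0.1224 M of B.
Step 2:
                   X          B          C          L
  Initial      1.265     0.3246     0.2099    0.03419
  Change    0.002601   0.007802   0.007802  -0.007802
  Equil        1.268     0.3324     0.2177    0.02638
  solve Keq expr → x = -0.002601; check Q = 0.03826
Then add 0.1308 M of B.
Step 3:
                   X          B          C          L
  Initial      1.268     0.4632     0.2177    0.02638
  Change   -0.002773  -0.008318  -0.008318   0.008318
  Equil        1.265     0.4548     0.2093     0.0347
  solve Keq expr → x = 0.002773; check Q = 0.03826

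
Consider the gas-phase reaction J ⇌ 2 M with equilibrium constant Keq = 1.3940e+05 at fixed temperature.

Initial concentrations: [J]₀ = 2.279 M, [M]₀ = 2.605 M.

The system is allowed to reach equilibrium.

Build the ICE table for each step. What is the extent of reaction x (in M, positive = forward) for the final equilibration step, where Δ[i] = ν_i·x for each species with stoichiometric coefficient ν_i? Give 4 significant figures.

x = 2.279 M

Q₀ = 2.978 vs Keq = 1.3940e+05 ⇒ Q<K, forward
Step 1:
                  J         M
  init        2.279     2.605
  Δ          -2.279     4.557
  eq      3.6799e-04     7.162
  solve Keq expr → x = 2.279; check Q = 1.3940e+05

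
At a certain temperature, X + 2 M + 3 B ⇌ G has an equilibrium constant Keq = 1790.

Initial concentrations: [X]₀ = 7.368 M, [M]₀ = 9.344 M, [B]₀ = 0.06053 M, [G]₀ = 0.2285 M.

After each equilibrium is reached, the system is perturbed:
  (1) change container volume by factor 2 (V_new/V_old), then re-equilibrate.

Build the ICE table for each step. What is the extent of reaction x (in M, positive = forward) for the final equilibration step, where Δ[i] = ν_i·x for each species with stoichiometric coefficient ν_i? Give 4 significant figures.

x = -0.002155 M

Q₀ = 1.602 vs Keq = 1790 ⇒ Q<K, forward
Step 1:
                   X          M          B          G
  init         7.368      9.344    0.06053     0.2285
  Δ         -0.01818   -0.03635   -0.05453    0.01818
  eq            7.35      9.308   0.006004     0.2467
  solve Keq expr → x = 0.01818; check Q = 1790
Then change container volume by factor 2 (V_new/V_old).
Step 2:
                   X          M          B          G
  init         3.675      4.654   0.003002     0.1233
  Δ         0.002155    0.00431   0.006465  -0.002155
  eq           3.677      4.658   0.009467     0.1212
  solve Keq expr → x = -0.002155; check Q = 1790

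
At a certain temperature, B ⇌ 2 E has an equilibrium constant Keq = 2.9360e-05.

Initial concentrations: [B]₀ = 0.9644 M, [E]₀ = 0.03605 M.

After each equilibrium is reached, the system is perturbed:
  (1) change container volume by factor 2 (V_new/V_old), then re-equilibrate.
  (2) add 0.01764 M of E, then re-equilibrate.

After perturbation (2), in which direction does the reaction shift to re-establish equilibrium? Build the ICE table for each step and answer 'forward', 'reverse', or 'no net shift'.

Direction: reverse

Q₀ = 0.001348 vs Keq = 2.9360e-05 ⇒ Q>K, reverse
Step 1:
                   B          E
  init        0.9644    0.03605
  Δ          0.01534   -0.03069
  eq          0.9797   0.005363
  solve Keq expr → x = -0.01534; check Q = 2.9360e-05
Then change container volume by factor 2 (V_new/V_old).
Step 2:
                   B          E
  init        0.4899   0.002682
  Δ       -5.5432e-04   0.001109
  eq          0.4893    0.00379
  solve Keq expr → x = 5.5432e-04; check Q = 2.9360e-05
Then add 0.01764 M of E.
Step 3:
                   B          E
  init        0.4893    0.02143
  Δ         0.008803   -0.01761
  eq          0.4981   0.003824
  solve Keq expr → x = -0.008803; check Q = 2.9360e-05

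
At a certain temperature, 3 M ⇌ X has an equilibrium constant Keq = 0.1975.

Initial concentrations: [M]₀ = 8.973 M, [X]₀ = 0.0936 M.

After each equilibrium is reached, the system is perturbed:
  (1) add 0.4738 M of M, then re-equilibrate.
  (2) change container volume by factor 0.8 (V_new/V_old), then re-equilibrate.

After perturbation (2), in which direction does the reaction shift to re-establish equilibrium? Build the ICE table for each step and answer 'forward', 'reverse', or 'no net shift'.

Q₀ = 1.2956e-04 vs Keq = 0.1975 ⇒ Q<K, forward
Step 1:
                    M           X
  Initial       8.973      0.0936
  Change       -6.698       2.233
  Equil         2.275       2.326
  solve Keq expr → x = 2.233; check Q = 0.1975
Then add 0.4738 M of M.
Step 2:
                    M           X
  Initial       2.749       2.326
  Change      -0.4282      0.1427
  Equil         2.321       2.469
  solve Keq expr → x = 0.1427; check Q = 0.1975
Then change container volume by factor 0.8 (V_new/V_old).
Step 3:
                    M           X
  Initial       2.901       3.086
  Change      -0.3683      0.1228
  Equil         2.533       3.209
  solve Keq expr → x = 0.1228; check Q = 0.1975

Direction: forward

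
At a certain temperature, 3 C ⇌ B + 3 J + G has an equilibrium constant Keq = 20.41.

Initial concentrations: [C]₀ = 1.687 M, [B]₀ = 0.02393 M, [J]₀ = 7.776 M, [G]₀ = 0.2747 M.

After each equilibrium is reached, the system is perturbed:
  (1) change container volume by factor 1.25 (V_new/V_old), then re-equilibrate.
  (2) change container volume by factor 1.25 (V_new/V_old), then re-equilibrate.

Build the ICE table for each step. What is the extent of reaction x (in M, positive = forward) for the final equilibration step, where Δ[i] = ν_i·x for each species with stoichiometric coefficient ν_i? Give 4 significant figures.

Q₀ = 0.6438 vs Keq = 20.41 ⇒ Q<K, forward
Step 1:
                   C          B          J          G
  I            1.687    0.02393      7.776     0.2747
  C          -0.4387     0.1462     0.4387     0.1462
  E            1.248     0.1702      8.215     0.4209
  solve Keq expr → x = 0.1462; check Q = 20.41
Then change container volume by factor 1.25 (V_new/V_old).
Step 2:
                   C          B          J          G
  I           0.9987     0.1361      6.572     0.3367
  C         -0.06571     0.0219    0.06571     0.0219
  E           0.9329      0.158      6.637     0.3586
  solve Keq expr → x = 0.0219; check Q = 20.41
Then change container volume by factor 1.25 (V_new/V_old).
Step 3:
                   C          B          J          G
  I           0.7464     0.1264       5.31     0.2869
  C          -0.0536    0.01787     0.0536    0.01787
  E           0.6928     0.1443      5.364     0.3048
  solve Keq expr → x = 0.01787; check Q = 20.41

x = 0.01787 M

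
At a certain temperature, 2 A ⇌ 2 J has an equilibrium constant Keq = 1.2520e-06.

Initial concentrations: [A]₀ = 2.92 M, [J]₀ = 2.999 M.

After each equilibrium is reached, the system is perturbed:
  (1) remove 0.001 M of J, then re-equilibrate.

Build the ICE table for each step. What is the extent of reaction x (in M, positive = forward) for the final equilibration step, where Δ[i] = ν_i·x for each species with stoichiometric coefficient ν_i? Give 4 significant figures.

x = 4.9944e-04 M

Q₀ = 1.055 vs Keq = 1.2520e-06 ⇒ Q>K, reverse
Step 1:
                  A         J
  init         2.92     2.999
  Δ           2.992    -2.992
  eq          5.912  0.006616
  solve Keq expr → x = -1.496; check Q = 1.2520e-06
Then remove 0.001 M of J.
Step 2:
                  A         J
  init        5.912  0.005616
  Δ       -9.9888e-04 9.9888e-04
  eq          5.911  0.006614
  solve Keq expr → x = 4.9944e-04; check Q = 1.2520e-06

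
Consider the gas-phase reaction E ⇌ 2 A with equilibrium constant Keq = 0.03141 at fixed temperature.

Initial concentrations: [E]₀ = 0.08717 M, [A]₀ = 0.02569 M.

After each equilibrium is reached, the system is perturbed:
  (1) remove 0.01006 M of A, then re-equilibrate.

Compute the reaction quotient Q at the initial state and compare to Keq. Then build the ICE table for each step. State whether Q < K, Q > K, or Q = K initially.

Q₀ = 0.007571 vs Keq = 0.03141 ⇒ Q<K, forward
Step 1:
                  E         A
  I         0.08717   0.02569
  C        -0.01153   0.02305
  E         0.07564   0.04874
  solve Keq expr → x = 0.01153; check Q = 0.03141
Then remove 0.01006 M of A.
Step 2:
                  E         A
  I         0.07564   0.03868
  C       -0.004323  0.008647
  E         0.07132   0.04733
  solve Keq expr → x = 0.004323; check Q = 0.03141

Q₀ = 0.007571; Q < K (proceeds forward)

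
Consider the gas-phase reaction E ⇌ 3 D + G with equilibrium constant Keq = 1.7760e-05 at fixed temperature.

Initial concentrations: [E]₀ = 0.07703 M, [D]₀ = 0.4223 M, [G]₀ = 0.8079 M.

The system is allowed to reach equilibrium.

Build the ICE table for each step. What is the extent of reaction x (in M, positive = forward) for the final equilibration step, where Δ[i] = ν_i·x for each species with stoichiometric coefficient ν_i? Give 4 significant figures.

x = -0.1349 M

Q₀ = 0.7899 vs Keq = 1.7760e-05 ⇒ Q>K, reverse
Step 1:
                   E          D          G
  init       0.07703     0.4223     0.8079
  Δ           0.1349    -0.4046    -0.1349
  eq          0.2119    0.01775      0.673
  solve Keq expr → x = -0.1349; check Q = 1.7760e-05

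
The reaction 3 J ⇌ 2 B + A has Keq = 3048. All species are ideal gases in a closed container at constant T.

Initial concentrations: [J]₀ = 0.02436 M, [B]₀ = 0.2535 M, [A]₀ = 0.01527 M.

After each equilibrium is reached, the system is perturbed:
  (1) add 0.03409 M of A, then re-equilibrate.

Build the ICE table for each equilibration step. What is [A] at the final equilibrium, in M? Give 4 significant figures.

Q₀ = 67.88 vs Keq = 3048 ⇒ Q<K, forward
Step 1:
                   J          B          A
  Initial    0.02436     0.2535    0.01527
  Change    -0.01655    0.01103   0.005515
  Equil     0.007814     0.2645    0.02079
  solve Keq expr → x = 0.005515; check Q = 3048
Then add 0.03409 M of A.
Step 2:
                   J          B          A
  Initial   0.007814     0.2645    0.05488
  Change    0.002871  -0.001914 -9.5697e-04
  Equil      0.01069     0.2626    0.05392
  solve Keq expr → x = -9.5697e-04; check Q = 3048

[A]_eq = 0.05392 M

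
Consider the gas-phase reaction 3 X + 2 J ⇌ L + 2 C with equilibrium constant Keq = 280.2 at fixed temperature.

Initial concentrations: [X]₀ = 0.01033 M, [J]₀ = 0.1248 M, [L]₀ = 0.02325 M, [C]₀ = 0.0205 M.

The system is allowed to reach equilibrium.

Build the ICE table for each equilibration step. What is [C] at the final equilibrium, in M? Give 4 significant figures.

[C]_eq = 0.01918 M

Q₀ = 569.1 vs Keq = 280.2 ⇒ Q>K, reverse
Step 1:
                   X          J          L          C
  I          0.01033     0.1248    0.02325     0.0205
  C         0.001979   0.001319 -6.5955e-04  -0.001319
  E          0.01231     0.1261    0.02259    0.01918
  solve Keq expr → x = -6.5955e-04; check Q = 280.2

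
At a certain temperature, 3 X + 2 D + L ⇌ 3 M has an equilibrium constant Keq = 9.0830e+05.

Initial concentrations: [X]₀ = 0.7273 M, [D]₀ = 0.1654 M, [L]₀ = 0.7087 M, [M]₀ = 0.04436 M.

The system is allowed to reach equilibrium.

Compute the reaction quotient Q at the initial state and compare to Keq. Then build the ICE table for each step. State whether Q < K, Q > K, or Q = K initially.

Q₀ = 0.0117 vs Keq = 9.0830e+05 ⇒ Q<K, forward
Step 1:
                   X          D          L          M
  I           0.7273     0.1654     0.7087    0.04436
  C          -0.2472    -0.1648   -0.08239     0.2472
  E           0.4801 6.2724e-04     0.6263     0.2915
  solve Keq expr → x = 0.08239; check Q = 9.0830e+05

Q₀ = 0.0117; Q < K (proceeds forward)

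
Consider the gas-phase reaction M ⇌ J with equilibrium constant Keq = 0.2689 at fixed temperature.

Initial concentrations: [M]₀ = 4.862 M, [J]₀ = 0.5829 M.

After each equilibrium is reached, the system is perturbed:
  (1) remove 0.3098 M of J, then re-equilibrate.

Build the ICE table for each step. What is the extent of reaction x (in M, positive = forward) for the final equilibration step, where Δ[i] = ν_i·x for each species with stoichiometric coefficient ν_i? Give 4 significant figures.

x = 0.2441 M

Q₀ = 0.1199 vs Keq = 0.2689 ⇒ Q<K, forward
Step 1:
                    M           J
  init          4.862      0.5829
  Δ            -0.571       0.571
  eq            4.291       1.154
  solve Keq expr → x = 0.571; check Q = 0.2689
Then remove 0.3098 M of J.
Step 2:
                    M           J
  init          4.291      0.8441
  Δ           -0.2441      0.2441
  eq            4.047       1.088
  solve Keq expr → x = 0.2441; check Q = 0.2689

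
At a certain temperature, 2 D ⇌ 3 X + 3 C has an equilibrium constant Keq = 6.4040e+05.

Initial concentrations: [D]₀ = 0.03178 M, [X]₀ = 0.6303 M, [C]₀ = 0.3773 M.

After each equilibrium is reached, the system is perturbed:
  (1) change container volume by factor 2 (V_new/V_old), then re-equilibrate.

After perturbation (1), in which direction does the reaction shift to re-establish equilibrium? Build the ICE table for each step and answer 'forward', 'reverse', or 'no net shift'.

Q₀ = 13.32 vs Keq = 6.4040e+05 ⇒ Q<K, forward
Step 1:
                   D          X          C
  I          0.03178     0.6303     0.3773
  C         -0.03159    0.04738    0.04738
  E       1.9293e-04     0.6777     0.4247
  solve Keq expr → x = 0.01579; check Q = 6.4040e+05
Then change container volume by factor 2 (V_new/V_old).
Step 2:
                   D          X          C
  I       9.6466e-05     0.3388     0.2123
  C       -7.2320e-05 1.0848e-04 1.0848e-04
  E       2.4147e-05     0.3389     0.2124
  solve Keq expr → x = 3.6160e-05; check Q = 6.4040e+05

Direction: forward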